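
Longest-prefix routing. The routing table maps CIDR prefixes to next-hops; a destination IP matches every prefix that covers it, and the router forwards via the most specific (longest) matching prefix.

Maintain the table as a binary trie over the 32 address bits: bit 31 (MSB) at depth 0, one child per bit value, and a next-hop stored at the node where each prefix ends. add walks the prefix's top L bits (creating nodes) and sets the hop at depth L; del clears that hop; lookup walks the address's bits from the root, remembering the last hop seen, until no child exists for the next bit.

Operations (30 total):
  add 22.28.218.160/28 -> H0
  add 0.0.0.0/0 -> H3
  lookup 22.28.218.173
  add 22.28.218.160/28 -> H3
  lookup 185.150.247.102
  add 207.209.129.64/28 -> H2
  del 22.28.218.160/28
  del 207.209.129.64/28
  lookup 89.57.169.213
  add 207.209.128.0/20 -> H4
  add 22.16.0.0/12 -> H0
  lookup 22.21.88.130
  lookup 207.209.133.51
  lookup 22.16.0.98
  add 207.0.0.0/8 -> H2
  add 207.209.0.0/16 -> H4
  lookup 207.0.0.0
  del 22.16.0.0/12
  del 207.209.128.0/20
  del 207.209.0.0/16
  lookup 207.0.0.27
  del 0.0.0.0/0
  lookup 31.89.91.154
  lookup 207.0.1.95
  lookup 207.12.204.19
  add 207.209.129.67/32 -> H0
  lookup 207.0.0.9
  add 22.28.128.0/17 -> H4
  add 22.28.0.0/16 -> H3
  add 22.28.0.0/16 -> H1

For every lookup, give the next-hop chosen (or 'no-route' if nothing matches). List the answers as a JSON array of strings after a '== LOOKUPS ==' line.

Apply in order:
  add 22.28.218.160/28 -> H0 at depth 28
  add 0.0.0.0/0 -> H3 at depth 0
  ? 22.28.218.173  path d0:H3→d1:-→d2:-→d3:-→d4:-→d5:-→d6:-→d7:-→d8:-→d9:-→d10:-→d11:-→d12:-→d13:-→d14:-→d15:-→d16:-→d17:-→d18:-→d19:-→d20:-→d21:-→d22:-→d23:-→d24:-→d25:-→d26:-→d27:-→d28:H0  best=H0
  add 22.28.218.160/28 -> H3 at depth 28
  ? 185.150.247.102  path d0:H3  best=H3
  add 207.209.129.64/28 -> H2 at depth 28
  - 22.28.218.160/28 clear@28
  - 207.209.129.64/28 clear@28
  ? 89.57.169.213  path d0:H3→d1:-  best=H3
  add 207.209.128.0/20 -> H4 at depth 20
  add 22.16.0.0/12 -> H0 at depth 12
  ? 22.21.88.130  path d0:H3→d1:-→d2:-→d3:-→d4:-→d5:-→d6:-→d7:-→d8:-→d9:-→d10:-→d11:-→d12:H0  best=H0
  ? 207.209.133.51  path d0:H3→d1:-→d2:-→d3:-→d4:-→d5:-→d6:-→d7:-→d8:-→d9:-→d10:-→d11:-→d12:-→d13:-→d14:-→d15:-→d16:-→d17:-→d18:-→d19:-→d20:H4→d21:-  best=H4
  ? 22.16.0.98  path d0:H3→d1:-→d2:-→d3:-→d4:-→d5:-→d6:-→d7:-→d8:-→d9:-→d10:-→d11:-→d12:H0  best=H0
  add 207.0.0.0/8 -> H2 at depth 8
  add 207.209.0.0/16 -> H4 at depth 16
  ? 207.0.0.0  path d0:H3→d1:-→d2:-→d3:-→d4:-→d5:-→d6:-→d7:-→d8:H2  best=H2
  - 22.16.0.0/12 clear@12
  - 207.209.128.0/20 clear@20
  - 207.209.0.0/16 clear@16
  ? 207.0.0.27  path d0:H3→d1:-→d2:-→d3:-→d4:-→d5:-→d6:-→d7:-→d8:H2  best=H2
  - 0.0.0.0/0 clear@0
  ? 31.89.91.154  path d0:-→d1:-→d2:-→d3:-→d4:-  best=no-route
  ? 207.0.1.95  path d0:-→d1:-→d2:-→d3:-→d4:-→d5:-→d6:-→d7:-→d8:H2  best=H2
  ? 207.12.204.19  path d0:-→d1:-→d2:-→d3:-→d4:-→d5:-→d6:-→d7:-→d8:H2  best=H2
  add 207.209.129.67/32 -> H0 at depth 32
  ? 207.0.0.9  path d0:-→d1:-→d2:-→d3:-→d4:-→d5:-→d6:-→d7:-→d8:H2  best=H2
  add 22.28.128.0/17 -> H4 at depth 17
  add 22.28.0.0/16 -> H3 at depth 16
  add 22.28.0.0/16 -> H1 at depth 16

== LOOKUPS ==
["H0","H3","H3","H0","H4","H0","H2","H2","no-route","H2","H2","H2"]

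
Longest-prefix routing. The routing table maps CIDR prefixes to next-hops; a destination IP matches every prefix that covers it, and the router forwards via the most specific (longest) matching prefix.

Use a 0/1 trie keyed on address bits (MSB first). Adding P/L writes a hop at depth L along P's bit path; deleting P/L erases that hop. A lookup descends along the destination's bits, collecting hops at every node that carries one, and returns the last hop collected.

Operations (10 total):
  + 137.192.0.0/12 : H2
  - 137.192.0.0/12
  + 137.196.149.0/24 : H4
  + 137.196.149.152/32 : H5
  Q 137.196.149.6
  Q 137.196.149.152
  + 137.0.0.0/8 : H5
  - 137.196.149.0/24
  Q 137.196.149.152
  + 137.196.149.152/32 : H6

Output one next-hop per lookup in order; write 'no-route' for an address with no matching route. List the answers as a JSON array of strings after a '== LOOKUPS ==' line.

Trace:
  add 137.192.0.0/12 -> H2 at depth 12
  del 137.192.0.0/12 (clear depth 12)
  add 137.196.149.0/24 -> H4 at depth 24
  add 137.196.149.152/32 -> H5 at depth 32
  ? 137.196.149.6  path d0:-→d1:-→d2:-→d3:-→d4:-→d5:-→d6:-→d7:-→d8:-→d9:-→d10:-→d11:-→d12:-→d13:-→d14:-→d15:-→d16:-→d17:-→d18:-→d19:-→d20:-→d21:-→d22:-→d23:-→d24:H4  best=H4
  ? 137.196.149.152  path d0:-→d1:-→d2:-→d3:-→d4:-→d5:-→d6:-→d7:-→d8:-→d9:-→d10:-→d11:-→d12:-→d13:-→d14:-→d15:-→d16:-→d17:-→d18:-→d19:-→d20:-→d21:-→d22:-→d23:-→d24:H4→d25:-→d26:-→d27:-→d28:-→d29:-→d30:-→d31:-→d32:H5  best=H5
  add 137.0.0.0/8 -> H5 at depth 8
  del 137.196.149.0/24 (clear depth 24)
  ? 137.196.149.152  path d0:-→d1:-→d2:-→d3:-→d4:-→d5:-→d6:-→d7:-→d8:H5→d9:-→d10:-→d11:-→d12:-→d13:-→d14:-→d15:-→d16:-→d17:-→d18:-→d19:-→d20:-→d21:-→d22:-→d23:-→d24:-→d25:-→d26:-→d27:-→d28:-→d29:-→d30:-→d31:-→d32:H5  best=H5
  add 137.196.149.152/32 -> H6 at depth 32

== LOOKUPS ==
["H4","H5","H5"]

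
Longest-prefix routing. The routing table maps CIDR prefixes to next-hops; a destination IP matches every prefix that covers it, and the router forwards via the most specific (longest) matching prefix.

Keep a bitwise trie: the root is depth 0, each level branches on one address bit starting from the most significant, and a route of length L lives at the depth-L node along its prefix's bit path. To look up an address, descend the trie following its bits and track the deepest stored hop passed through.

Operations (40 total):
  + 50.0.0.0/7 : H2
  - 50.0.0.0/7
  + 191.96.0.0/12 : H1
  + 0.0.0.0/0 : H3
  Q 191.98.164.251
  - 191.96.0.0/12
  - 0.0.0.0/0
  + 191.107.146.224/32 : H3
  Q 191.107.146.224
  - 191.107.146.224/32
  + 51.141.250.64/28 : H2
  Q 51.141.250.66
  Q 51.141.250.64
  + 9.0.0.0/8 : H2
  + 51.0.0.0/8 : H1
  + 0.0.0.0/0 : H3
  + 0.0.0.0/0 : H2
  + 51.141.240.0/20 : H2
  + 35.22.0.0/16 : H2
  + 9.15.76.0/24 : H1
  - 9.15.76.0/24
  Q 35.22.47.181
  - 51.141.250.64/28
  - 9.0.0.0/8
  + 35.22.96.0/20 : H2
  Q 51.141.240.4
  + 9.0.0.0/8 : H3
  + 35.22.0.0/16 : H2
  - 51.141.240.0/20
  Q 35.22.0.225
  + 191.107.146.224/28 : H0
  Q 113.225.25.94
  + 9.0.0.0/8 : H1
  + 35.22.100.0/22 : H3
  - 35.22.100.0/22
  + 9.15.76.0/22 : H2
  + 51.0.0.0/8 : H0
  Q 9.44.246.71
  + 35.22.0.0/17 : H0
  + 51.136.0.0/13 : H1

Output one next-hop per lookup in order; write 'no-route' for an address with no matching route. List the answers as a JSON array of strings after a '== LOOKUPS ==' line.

Trace:
  add 50.0.0.0/7 -> H2 at depth 7
  del 50.0.0.0/7 (clear depth 7)
  add 191.96.0.0/12 -> H1 at depth 12
  add 0.0.0.0/0 -> H3 at depth 0
  Q 191.98.164.251: descend 101111110110 ; hops seen [H3,H1] ; pick H1
  del 191.96.0.0/12 (clear depth 12)
  del 0.0.0.0/0 (clear depth 0)
  add 191.107.146.224/32 -> H3 at depth 32
  Q 191.107.146.224: descend 10111111011010111001001011100000 ; hops seen [H3] ; pick H3
  del 191.107.146.224/32 (clear depth 32)
  add 51.141.250.64/28 -> H2 at depth 28
  Q 51.141.250.66: descend 0011001110001101111110100100 ; hops seen [H2] ; pick H2
  Q 51.141.250.64: descend 0011001110001101111110100100 ; hops seen [H2] ; pick H2
  add 9.0.0.0/8 -> H2 at depth 8
  add 51.0.0.0/8 -> H1 at depth 8
  add 0.0.0.0/0 -> H3 at depth 0
  add 0.0.0.0/0 -> H2 at depth 0
  add 51.141.240.0/20 -> H2 at depth 20
  add 35.22.0.0/16 -> H2 at depth 16
  add 9.15.76.0/24 -> H1 at depth 24
  del 9.15.76.0/24 (clear depth 24)
  Q 35.22.47.181: descend 0010001100010110 ; hops seen [H2,H2] ; pick H2
  del 51.141.250.64/28 (clear depth 28)
  del 9.0.0.0/8 (clear depth 8)
  add 35.22.96.0/20 -> H2 at depth 20
  Q 51.141.240.4: descend 00110011100011011111 ; hops seen [H2,H1,H2] ; pick H2
  add 9.0.0.0/8 -> H3 at depth 8
  add 35.22.0.0/16 -> H2 at depth 16
  del 51.141.240.0/20 (clear depth 20)
  Q 35.22.0.225: descend 00100011000101100 ; hops seen [H2,H2] ; pick H2
  add 191.107.146.224/28 -> H0 at depth 28
  Q 113.225.25.94: descend 0 ; hops seen [H2] ; pick H2
  add 9.0.0.0/8 -> H1 at depth 8
  add 35.22.100.0/22 -> H3 at depth 22
  del 35.22.100.0/22 (clear depth 22)
  add 9.15.76.0/22 -> H2 at depth 22
  add 51.0.0.0/8 -> H0 at depth 8
  Q 9.44.246.71: descend 0000100100 ; hops seen [H2,H1] ; pick H1
  add 35.22.0.0/17 -> H0 at depth 17
  add 51.136.0.0/13 -> H1 at depth 13

== LOOKUPS ==
["H1","H3","H2","H2","H2","H2","H2","H2","H1"]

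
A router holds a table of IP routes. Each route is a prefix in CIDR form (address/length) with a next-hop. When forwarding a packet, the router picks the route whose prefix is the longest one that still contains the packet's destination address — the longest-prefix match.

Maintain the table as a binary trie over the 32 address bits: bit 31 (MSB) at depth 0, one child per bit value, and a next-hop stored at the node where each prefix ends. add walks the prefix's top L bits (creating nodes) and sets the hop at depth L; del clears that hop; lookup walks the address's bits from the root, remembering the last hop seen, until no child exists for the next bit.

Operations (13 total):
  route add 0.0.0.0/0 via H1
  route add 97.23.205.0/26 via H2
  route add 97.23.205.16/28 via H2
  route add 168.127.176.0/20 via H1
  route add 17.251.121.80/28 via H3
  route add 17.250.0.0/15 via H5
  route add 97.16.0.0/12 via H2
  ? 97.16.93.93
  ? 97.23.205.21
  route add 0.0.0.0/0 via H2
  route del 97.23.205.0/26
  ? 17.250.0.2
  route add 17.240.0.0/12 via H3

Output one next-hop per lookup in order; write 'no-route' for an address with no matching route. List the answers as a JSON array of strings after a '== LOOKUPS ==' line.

Trace:
  + 0.0.0.0/0 (H1) depth=0
  + 97.23.205.0/26 (H2) depth=26
  + 97.23.205.16/28 (H2) depth=28
  + 168.127.176.0/20 (H1) depth=20
  + 17.251.121.80/28 (H3) depth=28
  + 17.250.0.0/15 (H5) depth=15
  + 97.16.0.0/12 (H2) depth=12
  ? 97.16.93.93  path d0:H1→d1:-→d2:-→d3:-→d4:-→d5:-→d6:-→d7:-→d8:-→d9:-→d10:-→d11:-→d12:H2→d13:-  best=H2
  ? 97.23.205.21  path d0:H1→d1:-→d2:-→d3:-→d4:-→d5:-→d6:-→d7:-→d8:-→d9:-→d10:-→d11:-→d12:H2→d13:-→d14:-→d15:-→d16:-→d17:-→d18:-→d19:-→d20:-→d21:-→d22:-→d23:-→d24:-→d25:-→d26:H2→d27:-→d28:H2  best=H2
  + 0.0.0.0/0 (H2) depth=0
  del 97.23.205.0/26 (clear depth 26)
  ? 17.250.0.2  path d0:H2→d1:-→d2:-→d3:-→d4:-→d5:-→d6:-→d7:-→d8:-→d9:-→d10:-→d11:-→d12:-→d13:-→d14:-→d15:H5  best=H5
  + 17.240.0.0/12 (H3) depth=12

== LOOKUPS ==
["H2","H2","H5"]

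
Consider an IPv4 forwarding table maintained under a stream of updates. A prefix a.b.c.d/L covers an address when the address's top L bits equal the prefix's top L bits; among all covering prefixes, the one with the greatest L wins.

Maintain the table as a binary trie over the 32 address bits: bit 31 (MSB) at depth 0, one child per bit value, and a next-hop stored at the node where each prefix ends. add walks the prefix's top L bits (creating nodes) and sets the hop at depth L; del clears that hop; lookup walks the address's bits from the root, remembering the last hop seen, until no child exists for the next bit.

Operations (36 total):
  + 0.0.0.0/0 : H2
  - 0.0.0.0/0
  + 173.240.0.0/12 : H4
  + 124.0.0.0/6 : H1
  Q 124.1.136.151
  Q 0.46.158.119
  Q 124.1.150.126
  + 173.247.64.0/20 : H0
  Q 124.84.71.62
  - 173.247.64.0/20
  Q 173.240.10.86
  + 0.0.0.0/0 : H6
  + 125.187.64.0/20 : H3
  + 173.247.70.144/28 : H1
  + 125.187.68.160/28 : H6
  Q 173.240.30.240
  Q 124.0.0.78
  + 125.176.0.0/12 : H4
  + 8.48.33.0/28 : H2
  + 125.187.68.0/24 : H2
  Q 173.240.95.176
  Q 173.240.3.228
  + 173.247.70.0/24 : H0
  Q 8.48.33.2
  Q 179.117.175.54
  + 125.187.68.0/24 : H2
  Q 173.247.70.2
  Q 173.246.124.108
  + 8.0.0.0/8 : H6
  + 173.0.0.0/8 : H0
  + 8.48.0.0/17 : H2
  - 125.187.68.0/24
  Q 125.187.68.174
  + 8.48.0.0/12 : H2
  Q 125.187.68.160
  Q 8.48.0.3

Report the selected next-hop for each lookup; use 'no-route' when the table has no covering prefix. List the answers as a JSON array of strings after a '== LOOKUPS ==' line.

Trace:
  add 0.0.0.0/0 -> H2 at depth 0
  - 0.0.0.0/0 clear@0
  add 173.240.0.0/12 -> H4 at depth 12
  add 124.0.0.0/6 -> H1 at depth 6
  ? 124.1.136.151  path d0:-→d1:-→d2:-→d3:-→d4:-→d5:-→d6:H1  best=H1
  ? 0.46.158.119  path d0:-→d1:-  best=no-route
  ? 124.1.150.126  path d0:-→d1:-→d2:-→d3:-→d4:-→d5:-→d6:H1  best=H1
  add 173.247.64.0/20 -> H0 at depth 20
  ? 124.84.71.62  path d0:-→d1:-→d2:-→d3:-→d4:-→d5:-→d6:H1  best=H1
  - 173.247.64.0/20 clear@20
  ? 173.240.10.86  path d0:-→d1:-→d2:-→d3:-→d4:-→d5:-→d6:-→d7:-→d8:-→d9:-→d10:-→d11:-→d12:H4→d13:-  best=H4
  add 0.0.0.0/0 -> H6 at depth 0
  add 125.187.64.0/20 -> H3 at depth 20
  add 173.247.70.144/28 -> H1 at depth 28
  add 125.187.68.160/28 -> H6 at depth 28
  ? 173.240.30.240  path d0:H6→d1:-→d2:-→d3:-→d4:-→d5:-→d6:-→d7:-→d8:-→d9:-→d10:-→d11:-→d12:H4→d13:-  best=H4
  ? 124.0.0.78  path d0:H6→d1:-→d2:-→d3:-→d4:-→d5:-→d6:H1→d7:-  best=H1
  add 125.176.0.0/12 -> H4 at depth 12
  add 8.48.33.0/28 -> H2 at depth 28
  add 125.187.68.0/24 -> H2 at depth 24
  ? 173.240.95.176  path d0:H6→d1:-→d2:-→d3:-→d4:-→d5:-→d6:-→d7:-→d8:-→d9:-→d10:-→d11:-→d12:H4→d13:-  best=H4
  ? 173.240.3.228  path d0:H6→d1:-→d2:-→d3:-→d4:-→d5:-→d6:-→d7:-→d8:-→d9:-→d10:-→d11:-→d12:H4→d13:-  best=H4
  add 173.247.70.0/24 -> H0 at depth 24
  ? 8.48.33.2  path d0:H6→d1:-→d2:-→d3:-→d4:-→d5:-→d6:-→d7:-→d8:-→d9:-→d10:-→d11:-→d12:-→d13:-→d14:-→d15:-→d16:-→d17:-→d18:-→d19:-→d20:-→d21:-→d22:-→d23:-→d24:-→d25:-→d26:-→d27:-→d28:H2  best=H2
  ? 179.117.175.54  path d0:H6→d1:-→d2:-→d3:-  best=H6
  add 125.187.68.0/24 -> H2 at depth 24
  ? 173.247.70.2  path d0:H6→d1:-→d2:-→d3:-→d4:-→d5:-→d6:-→d7:-→d8:-→d9:-→d10:-→d11:-→d12:H4→d13:-→d14:-→d15:-→d16:-→d17:-→d18:-→d19:-→d20:-→d21:-→d22:-→d23:-→d24:H0  best=H0
  ? 173.246.124.108  path d0:H6→d1:-→d2:-→d3:-→d4:-→d5:-→d6:-→d7:-→d8:-→d9:-→d10:-→d11:-→d12:H4→d13:-→d14:-→d15:-  best=H4
  add 8.0.0.0/8 -> H6 at depth 8
  add 173.0.0.0/8 -> H0 at depth 8
  add 8.48.0.0/17 -> H2 at depth 17
  - 125.187.68.0/24 clear@24
  ? 125.187.68.174  path d0:H6→d1:-→d2:-→d3:-→d4:-→d5:-→d6:H1→d7:-→d8:-→d9:-→d10:-→d11:-→d12:H4→d13:-→d14:-→d15:-→d16:-→d17:-→d18:-→d19:-→d20:H3→d21:-→d22:-→d23:-→d24:-→d25:-→d26:-→d27:-→d28:H6  best=H6
  add 8.48.0.0/12 -> H2 at depth 12
  ? 125.187.68.160  path d0:H6→d1:-→d2:-→d3:-→d4:-→d5:-→d6:H1→d7:-→d8:-→d9:-→d10:-→d11:-→d12:H4→d13:-→d14:-→d15:-→d16:-→d17:-→d18:-→d19:-→d20:H3→d21:-→d22:-→d23:-→d24:-→d25:-→d26:-→d27:-→d28:H6  best=H6
  ? 8.48.0.3  path d0:H6→d1:-→d2:-→d3:-→d4:-→d5:-→d6:-→d7:-→d8:H6→d9:-→d10:-→d11:-→d12:H2→d13:-→d14:-→d15:-→d16:-→d17:H2→d18:-  best=H2

== LOOKUPS ==
["H1","no-route","H1","H1","H4","H4","H1","H4","H4","H2","H6","H0","H4","H6","H6","H2"]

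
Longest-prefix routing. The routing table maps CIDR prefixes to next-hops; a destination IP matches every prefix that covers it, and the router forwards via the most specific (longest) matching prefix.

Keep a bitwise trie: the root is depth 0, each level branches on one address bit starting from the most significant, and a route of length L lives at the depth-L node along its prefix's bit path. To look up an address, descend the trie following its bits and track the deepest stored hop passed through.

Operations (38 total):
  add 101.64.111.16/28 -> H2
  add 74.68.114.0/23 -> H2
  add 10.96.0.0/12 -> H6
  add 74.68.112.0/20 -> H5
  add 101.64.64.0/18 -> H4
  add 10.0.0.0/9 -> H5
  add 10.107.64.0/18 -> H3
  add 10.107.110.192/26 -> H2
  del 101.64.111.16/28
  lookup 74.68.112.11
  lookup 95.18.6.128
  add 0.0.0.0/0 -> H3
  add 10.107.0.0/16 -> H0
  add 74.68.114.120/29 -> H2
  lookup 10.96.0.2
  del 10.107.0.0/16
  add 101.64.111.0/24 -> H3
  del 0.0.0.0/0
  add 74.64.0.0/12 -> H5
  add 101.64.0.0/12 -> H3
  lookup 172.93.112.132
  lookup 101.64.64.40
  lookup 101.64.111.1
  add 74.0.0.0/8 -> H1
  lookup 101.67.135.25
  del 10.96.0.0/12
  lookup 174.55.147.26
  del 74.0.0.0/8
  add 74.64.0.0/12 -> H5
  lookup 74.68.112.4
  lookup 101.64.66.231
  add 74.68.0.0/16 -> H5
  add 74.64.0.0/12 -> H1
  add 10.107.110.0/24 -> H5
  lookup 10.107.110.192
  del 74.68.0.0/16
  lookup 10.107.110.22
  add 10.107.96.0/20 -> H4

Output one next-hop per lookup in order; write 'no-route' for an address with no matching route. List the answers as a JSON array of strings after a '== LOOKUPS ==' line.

Apply in order:
  + 101.64.111.16/28 (H2) depth=28
  + 74.68.114.0/23 (H2) depth=23
  + 10.96.0.0/12 (H6) depth=12
  + 74.68.112.0/20 (H5) depth=20
  + 101.64.64.0/18 (H4) depth=18
  + 10.0.0.0/9 (H5) depth=9
  + 10.107.64.0/18 (H3) depth=18
  + 10.107.110.192/26 (H2) depth=26
  del 101.64.111.16/28 (clear depth 28)
  Q 74.68.112.11: descend 0100101001000100011100 ; hops seen [H5] ; pick H5
  Q 95.18.6.128: descend 010 ; hops seen [∅] ; pick no-route
  + 0.0.0.0/0 (H3) depth=0
  + 10.107.0.0/16 (H0) depth=16
  + 74.68.114.120/29 (H2) depth=29
  Q 10.96.0.2: descend 000010100110 ; hops seen [H3,H5,H6] ; pick H6
  del 10.107.0.0/16 (clear depth 16)
  + 101.64.111.0/24 (H3) depth=24
  del 0.0.0.0/0 (clear depth 0)
  + 74.64.0.0/12 (H5) depth=12
  + 101.64.0.0/12 (H3) depth=12
  Q 172.93.112.132: descend ε ; hops seen [∅] ; pick no-route
  Q 101.64.64.40: descend 011001010100000001 ; hops seen [H3,H4] ; pick H4
  Q 101.64.111.1: descend 011001010100000001101111000 ; hops seen [H3,H4,H3] ; pick H3
  + 74.0.0.0/8 (H1) depth=8
  Q 101.67.135.25: descend 01100101010000 ; hops seen [H3] ; pick H3
  del 10.96.0.0/12 (clear depth 12)
  Q 174.55.147.26: descend ε ; hops seen [∅] ; pick no-route
  del 74.0.0.0/8 (clear depth 8)
  + 74.64.0.0/12 (H5) depth=12
  Q 74.68.112.4: descend 0100101001000100011100 ; hops seen [H5,H5] ; pick H5
  Q 101.64.66.231: descend 011001010100000001 ; hops seen [H3,H4] ; pick H4
  + 74.68.0.0/16 (H5) depth=16
  + 74.64.0.0/12 (H1) depth=12
  + 10.107.110.0/24 (H5) depth=24
  Q 10.107.110.192: descend 00001010011010110110111011 ; hops seen [H5,H3,H5,H2] ; pick H2
  del 74.68.0.0/16 (clear depth 16)
  Q 10.107.110.22: descend 000010100110101101101110 ; hops seen [H5,H3,H5] ; pick H5
  + 10.107.96.0/20 (H4) depth=20

== LOOKUPS ==
["H5","no-route","H6","no-route","H4","H3","H3","no-route","H5","H4","H2","H5"]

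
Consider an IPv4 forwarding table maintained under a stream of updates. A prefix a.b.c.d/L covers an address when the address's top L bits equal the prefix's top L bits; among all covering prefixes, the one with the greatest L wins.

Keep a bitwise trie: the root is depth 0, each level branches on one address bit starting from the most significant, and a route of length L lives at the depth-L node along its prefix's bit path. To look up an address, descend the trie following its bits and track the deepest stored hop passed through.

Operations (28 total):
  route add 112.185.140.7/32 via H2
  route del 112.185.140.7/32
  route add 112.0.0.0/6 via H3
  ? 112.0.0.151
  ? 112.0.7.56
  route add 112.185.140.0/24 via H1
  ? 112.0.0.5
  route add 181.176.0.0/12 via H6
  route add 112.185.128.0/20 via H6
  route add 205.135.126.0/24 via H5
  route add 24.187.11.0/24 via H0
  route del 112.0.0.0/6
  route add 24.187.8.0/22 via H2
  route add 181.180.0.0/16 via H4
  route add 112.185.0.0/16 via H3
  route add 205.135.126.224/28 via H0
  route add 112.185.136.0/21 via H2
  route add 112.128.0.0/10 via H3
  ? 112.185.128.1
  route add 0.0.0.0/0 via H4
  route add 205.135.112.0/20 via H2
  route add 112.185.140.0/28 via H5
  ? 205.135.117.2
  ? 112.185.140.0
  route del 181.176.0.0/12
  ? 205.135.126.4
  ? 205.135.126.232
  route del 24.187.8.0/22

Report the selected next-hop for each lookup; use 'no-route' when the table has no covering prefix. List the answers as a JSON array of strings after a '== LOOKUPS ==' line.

Process each operation:
  add 112.185.140.7/32 -> H2 at depth 32
  del 112.185.140.7/32 (clear depth 32)
  add 112.0.0.0/6 -> H3 at depth 6
  lookup 112.0.0.151: bits 01110000 walk d0:-→d1:-→d2:-→d3:-→d4:-→d5:-→d6:H3→d7:-→d8:- -> H3
  lookup 112.0.7.56: bits 01110000 walk d0:-→d1:-→d2:-→d3:-→d4:-→d5:-→d6:H3→d7:-→d8:- -> H3
  add 112.185.140.0/24 -> H1 at depth 24
  lookup 112.0.0.5: bits 01110000 walk d0:-→d1:-→d2:-→d3:-→d4:-→d5:-→d6:H3→d7:-→d8:- -> H3
  add 181.176.0.0/12 -> H6 at depth 12
  add 112.185.128.0/20 -> H6 at depth 20
  add 205.135.126.0/24 -> H5 at depth 24
  add 24.187.11.0/24 -> H0 at depth 24
  del 112.0.0.0/6 (clear depth 6)
  add 24.187.8.0/22 -> H2 at depth 22
  add 181.180.0.0/16 -> H4 at depth 16
  add 112.185.0.0/16 -> H3 at depth 16
  add 205.135.126.224/28 -> H0 at depth 28
  add 112.185.136.0/21 -> H2 at depth 21
  add 112.128.0.0/10 -> H3 at depth 10
  lookup 112.185.128.1: bits 01110000101110011000 walk d0:-→d1:-→d2:-→d3:-→d4:-→d5:-→d6:-→d7:-→d8:-→d9:-→d10:H3→d11:-→d12:-→d13:-→d14:-→d15:-→d16:H3→d17:-→d18:-→d19:-→d20:H6 -> H6
  add 0.0.0.0/0 -> H4 at depth 0
  add 205.135.112.0/20 -> H2 at depth 20
  add 112.185.140.0/28 -> H5 at depth 28
  lookup 205.135.117.2: bits 11001101100001110111 walk d0:H4→d1:-→d2:-→d3:-→d4:-→d5:-→d6:-→d7:-→d8:-→d9:-→d10:-→d11:-→d12:-→d13:-→d14:-→d15:-→d16:-→d17:-→d18:-→d19:-→d20:H2 -> H2
  lookup 112.185.140.0: bits 01110000101110011000110000000 walk d0:H4→d1:-→d2:-→d3:-→d4:-→d5:-→d6:-→d7:-→d8:-→d9:-→d10:H3→d11:-→d12:-→d13:-→d14:-→d15:-→d16:H3→d17:-→d18:-→d19:-→d20:H6→d21:H2→d22:-→d23:-→d24:H1→d25:-→d26:-→d27:-→d28:H5→d29:- -> H5
  del 181.176.0.0/12 (clear depth 12)
  lookup 205.135.126.4: bits 110011011000011101111110 walk d0:H4→d1:-→d2:-→d3:-→d4:-→d5:-→d6:-→d7:-→d8:-→d9:-→d10:-→d11:-→d12:-→d13:-→d14:-→d15:-→d16:-→d17:-→d18:-→d19:-→d20:H2→d21:-→d22:-→d23:-→d24:H5 -> H5
  lookup 205.135.126.232: bits 1100110110000111011111101110 walk d0:H4→d1:-→d2:-→d3:-→d4:-→d5:-→d6:-→d7:-→d8:-→d9:-→d10:-→d11:-→d12:-→d13:-→d14:-→d15:-→d16:-→d17:-→d18:-→d19:-→d20:H2→d21:-→d22:-→d23:-→d24:H5→d25:-→d26:-→d27:-→d28:H0 -> H0
  del 24.187.8.0/22 (clear depth 22)

== LOOKUPS ==
["H3","H3","H3","H6","H2","H5","H5","H0"]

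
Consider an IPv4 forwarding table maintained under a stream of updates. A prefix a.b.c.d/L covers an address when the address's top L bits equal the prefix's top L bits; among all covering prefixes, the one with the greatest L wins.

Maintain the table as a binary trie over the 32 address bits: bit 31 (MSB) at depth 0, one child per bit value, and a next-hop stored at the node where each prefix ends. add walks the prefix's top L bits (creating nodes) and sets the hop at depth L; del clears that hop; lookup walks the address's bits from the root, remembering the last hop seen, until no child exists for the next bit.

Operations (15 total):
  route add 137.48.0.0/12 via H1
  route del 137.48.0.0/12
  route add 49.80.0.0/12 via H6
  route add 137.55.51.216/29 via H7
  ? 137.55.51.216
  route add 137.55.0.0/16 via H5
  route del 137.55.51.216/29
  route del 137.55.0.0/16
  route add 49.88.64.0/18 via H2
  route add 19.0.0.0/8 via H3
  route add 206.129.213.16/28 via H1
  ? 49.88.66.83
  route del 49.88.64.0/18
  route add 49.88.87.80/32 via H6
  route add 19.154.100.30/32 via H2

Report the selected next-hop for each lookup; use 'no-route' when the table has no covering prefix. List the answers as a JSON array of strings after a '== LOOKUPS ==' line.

Process each operation:
  + 137.48.0.0/12 (H1) depth=12
  del 137.48.0.0/12 (clear depth 12)
  + 49.80.0.0/12 (H6) depth=12
  + 137.55.51.216/29 (H7) depth=29
  ? 137.55.51.216  path d0:-→d1:-→d2:-→d3:-→d4:-→d5:-→d6:-→d7:-→d8:-→d9:-→d10:-→d11:-→d12:-→d13:-→d14:-→d15:-→d16:-→d17:-→d18:-→d19:-→d20:-→d21:-→d22:-→d23:-→d24:-→d25:-→d26:-→d27:-→d28:-→d29:H7  best=H7
  + 137.55.0.0/16 (H5) depth=16
  del 137.55.51.216/29 (clear depth 29)
  del 137.55.0.0/16 (clear depth 16)
  + 49.88.64.0/18 (H2) depth=18
  + 19.0.0.0/8 (H3) depth=8
  + 206.129.213.16/28 (H1) depth=28
  ? 49.88.66.83  path d0:-→d1:-→d2:-→d3:-→d4:-→d5:-→d6:-→d7:-→d8:-→d9:-→d10:-→d11:-→d12:H6→d13:-→d14:-→d15:-→d16:-→d17:-→d18:H2  best=H2
  del 49.88.64.0/18 (clear depth 18)
  + 49.88.87.80/32 (H6) depth=32
  + 19.154.100.30/32 (H2) depth=32

== LOOKUPS ==
["H7","H2"]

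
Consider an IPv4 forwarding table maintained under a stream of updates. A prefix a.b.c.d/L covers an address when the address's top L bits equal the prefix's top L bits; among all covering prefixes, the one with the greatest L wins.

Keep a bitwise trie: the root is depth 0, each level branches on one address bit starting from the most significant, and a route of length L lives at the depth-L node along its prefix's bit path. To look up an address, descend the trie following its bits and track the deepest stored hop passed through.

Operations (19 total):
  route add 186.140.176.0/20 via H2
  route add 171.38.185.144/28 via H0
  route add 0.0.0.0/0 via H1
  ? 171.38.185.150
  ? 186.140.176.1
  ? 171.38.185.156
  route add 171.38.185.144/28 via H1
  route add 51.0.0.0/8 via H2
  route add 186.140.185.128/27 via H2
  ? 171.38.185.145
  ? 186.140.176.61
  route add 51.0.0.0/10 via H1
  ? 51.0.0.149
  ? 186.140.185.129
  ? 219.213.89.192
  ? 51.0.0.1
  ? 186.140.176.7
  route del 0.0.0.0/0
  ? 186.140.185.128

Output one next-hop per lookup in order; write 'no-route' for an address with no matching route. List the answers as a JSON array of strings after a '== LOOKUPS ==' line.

Trace:
  add 186.140.176.0/20 -> H2 at depth 20
  add 171.38.185.144/28 -> H0 at depth 28
  add 0.0.0.0/0 -> H1 at depth 0
  lookup 171.38.185.150: bits 1010101100100110101110011001 walk d0:H1→d1:-→d2:-→d3:-→d4:-→d5:-→d6:-→d7:-→d8:-→d9:-→d10:-→d11:-→d12:-→d13:-→d14:-→d15:-→d16:-→d17:-→d18:-→d19:-→d20:-→d21:-→d22:-→d23:-→d24:-→d25:-→d26:-→d27:-→d28:H0 -> H0
  lookup 186.140.176.1: bits 10111010100011001011 walk d0:H1→d1:-→d2:-→d3:-→d4:-→d5:-→d6:-→d7:-→d8:-→d9:-→d10:-→d11:-→d12:-→d13:-→d14:-→d15:-→d16:-→d17:-→d18:-→d19:-→d20:H2 -> H2
  lookup 171.38.185.156: bits 1010101100100110101110011001 walk d0:H1→d1:-→d2:-→d3:-→d4:-→d5:-→d6:-→d7:-→d8:-→d9:-→d10:-→d11:-→d12:-→d13:-→d14:-→d15:-→d16:-→d17:-→d18:-→d19:-→d20:-→d21:-→d22:-→d23:-→d24:-→d25:-→d26:-→d27:-→d28:H0 -> H0
  add 171.38.185.144/28 -> H1 at depth 28
  add 51.0.0.0/8 -> H2 at depth 8
  add 186.140.185.128/27 -> H2 at depth 27
  lookup 171.38.185.145: bits 1010101100100110101110011001 walk d0:H1→d1:-→d2:-→d3:-→d4:-→d5:-→d6:-→d7:-→d8:-→d9:-→d10:-→d11:-→d12:-→d13:-→d14:-→d15:-→d16:-→d17:-→d18:-→d19:-→d20:-→d21:-→d22:-→d23:-→d24:-→d25:-→d26:-→d27:-→d28:H1 -> H1
  lookup 186.140.176.61: bits 10111010100011001011 walk d0:H1→d1:-→d2:-→d3:-→d4:-→d5:-→d6:-→d7:-→d8:-→d9:-→d10:-→d11:-→d12:-→d13:-→d14:-→d15:-→d16:-→d17:-→d18:-→d19:-→d20:H2 -> H2
  add 51.0.0.0/10 -> H1 at depth 10
  lookup 51.0.0.149: bits 0011001100 walk d0:H1→d1:-→d2:-→d3:-→d4:-→d5:-→d6:-→d7:-→d8:H2→d9:-→d10:H1 -> H1
  lookup 186.140.185.129: bits 101110101000110010111001100 walk d0:H1→d1:-→d2:-→d3:-→d4:-→d5:-→d6:-→d7:-→d8:-→d9:-→d10:-→d11:-→d12:-→d13:-→d14:-→d15:-→d16:-→d17:-→d18:-→d19:-→d20:H2→d21:-→d22:-→d23:-→d24:-→d25:-→d26:-→d27:H2 -> H2
  lookup 219.213.89.192: bits 1 walk d0:H1→d1:- -> H1
  lookup 51.0.0.1: bits 0011001100 walk d0:H1→d1:-→d2:-→d3:-→d4:-→d5:-→d6:-→d7:-→d8:H2→d9:-→d10:H1 -> H1
  lookup 186.140.176.7: bits 10111010100011001011 walk d0:H1→d1:-→d2:-→d3:-→d4:-→d5:-→d6:-→d7:-→d8:-→d9:-→d10:-→d11:-→d12:-→d13:-→d14:-→d15:-→d16:-→d17:-→d18:-→d19:-→d20:H2 -> H2
  del 0.0.0.0/0 (clear depth 0)
  lookup 186.140.185.128: bits 101110101000110010111001100 walk d0:-→d1:-→d2:-→d3:-→d4:-→d5:-→d6:-→d7:-→d8:-→d9:-→d10:-→d11:-→d12:-→d13:-→d14:-→d15:-→d16:-→d17:-→d18:-→d19:-→d20:H2→d21:-→d22:-→d23:-→d24:-→d25:-→d26:-→d27:H2 -> H2

== LOOKUPS ==
["H0","H2","H0","H1","H2","H1","H2","H1","H1","H2","H2"]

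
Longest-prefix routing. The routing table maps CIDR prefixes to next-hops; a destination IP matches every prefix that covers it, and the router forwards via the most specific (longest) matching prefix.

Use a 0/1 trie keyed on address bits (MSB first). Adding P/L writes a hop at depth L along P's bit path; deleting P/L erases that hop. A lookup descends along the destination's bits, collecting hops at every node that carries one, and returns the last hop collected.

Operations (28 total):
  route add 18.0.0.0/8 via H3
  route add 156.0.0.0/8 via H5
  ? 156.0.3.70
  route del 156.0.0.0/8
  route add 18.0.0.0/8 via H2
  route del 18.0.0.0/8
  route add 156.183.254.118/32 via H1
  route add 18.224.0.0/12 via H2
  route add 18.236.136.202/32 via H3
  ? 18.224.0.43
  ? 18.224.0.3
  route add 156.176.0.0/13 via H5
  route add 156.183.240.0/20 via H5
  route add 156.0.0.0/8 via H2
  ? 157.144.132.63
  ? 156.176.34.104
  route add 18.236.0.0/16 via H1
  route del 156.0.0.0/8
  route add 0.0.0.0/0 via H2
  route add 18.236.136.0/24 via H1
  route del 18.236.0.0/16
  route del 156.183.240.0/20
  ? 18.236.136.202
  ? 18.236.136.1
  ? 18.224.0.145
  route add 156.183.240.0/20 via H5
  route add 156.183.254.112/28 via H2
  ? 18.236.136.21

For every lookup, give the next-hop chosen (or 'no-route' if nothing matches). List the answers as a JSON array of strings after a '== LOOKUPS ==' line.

Process each operation:
  + 18.0.0.0/8 (H3) depth=8
  + 156.0.0.0/8 (H5) depth=8
  ? 156.0.3.70  path d0:-→d1:-→d2:-→d3:-→d4:-→d5:-→d6:-→d7:-→d8:H5  best=H5
  del 156.0.0.0/8 (clear depth 8)
  + 18.0.0.0/8 (H2) depth=8
  del 18.0.0.0/8 (clear depth 8)
  + 156.183.254.118/32 (H1) depth=32
  + 18.224.0.0/12 (H2) depth=12
  + 18.236.136.202/32 (H3) depth=32
  ? 18.224.0.43  path d0:-→d1:-→d2:-→d3:-→d4:-→d5:-→d6:-→d7:-→d8:-→d9:-→d10:-→d11:-→d12:H2  best=H2
  ? 18.224.0.3  path d0:-→d1:-→d2:-→d3:-→d4:-→d5:-→d6:-→d7:-→d8:-→d9:-→d10:-→d11:-→d12:H2  best=H2
  + 156.176.0.0/13 (H5) depth=13
  + 156.183.240.0/20 (H5) depth=20
  + 156.0.0.0/8 (H2) depth=8
  ? 157.144.132.63  path d0:-→d1:-→d2:-→d3:-→d4:-→d5:-→d6:-→d7:-  best=no-route
  ? 156.176.34.104  path d0:-→d1:-→d2:-→d3:-→d4:-→d5:-→d6:-→d7:-→d8:H2→d9:-→d10:-→d11:-→d12:-→d13:H5  best=H5
  + 18.236.0.0/16 (H1) depth=16
  del 156.0.0.0/8 (clear depth 8)
  + 0.0.0.0/0 (H2) depth=0
  + 18.236.136.0/24 (H1) depth=24
  del 18.236.0.0/16 (clear depth 16)
  del 156.183.240.0/20 (clear depth 20)
  ? 18.236.136.202  path d0:H2→d1:-→d2:-→d3:-→d4:-→d5:-→d6:-→d7:-→d8:-→d9:-→d10:-→d11:-→d12:H2→d13:-→d14:-→d15:-→d16:-→d17:-→d18:-→d19:-→d20:-→d21:-→d22:-→d23:-→d24:H1→d25:-→d26:-→d27:-→d28:-→d29:-→d30:-→d31:-→d32:H3  best=H3
  ? 18.236.136.1  path d0:H2→d1:-→d2:-→d3:-→d4:-→d5:-→d6:-→d7:-→d8:-→d9:-→d10:-→d11:-→d12:H2→d13:-→d14:-→d15:-→d16:-→d17:-→d18:-→d19:-→d20:-→d21:-→d22:-→d23:-→d24:H1  best=H1
  ? 18.224.0.145  path d0:H2→d1:-→d2:-→d3:-→d4:-→d5:-→d6:-→d7:-→d8:-→d9:-→d10:-→d11:-→d12:H2  best=H2
  + 156.183.240.0/20 (H5) depth=20
  + 156.183.254.112/28 (H2) depth=28
  ? 18.236.136.21  path d0:H2→d1:-→d2:-→d3:-→d4:-→d5:-→d6:-→d7:-→d8:-→d9:-→d10:-→d11:-→d12:H2→d13:-→d14:-→d15:-→d16:-→d17:-→d18:-→d19:-→d20:-→d21:-→d22:-→d23:-→d24:H1  best=H1

== LOOKUPS ==
["H5","H2","H2","no-route","H5","H3","H1","H2","H1"]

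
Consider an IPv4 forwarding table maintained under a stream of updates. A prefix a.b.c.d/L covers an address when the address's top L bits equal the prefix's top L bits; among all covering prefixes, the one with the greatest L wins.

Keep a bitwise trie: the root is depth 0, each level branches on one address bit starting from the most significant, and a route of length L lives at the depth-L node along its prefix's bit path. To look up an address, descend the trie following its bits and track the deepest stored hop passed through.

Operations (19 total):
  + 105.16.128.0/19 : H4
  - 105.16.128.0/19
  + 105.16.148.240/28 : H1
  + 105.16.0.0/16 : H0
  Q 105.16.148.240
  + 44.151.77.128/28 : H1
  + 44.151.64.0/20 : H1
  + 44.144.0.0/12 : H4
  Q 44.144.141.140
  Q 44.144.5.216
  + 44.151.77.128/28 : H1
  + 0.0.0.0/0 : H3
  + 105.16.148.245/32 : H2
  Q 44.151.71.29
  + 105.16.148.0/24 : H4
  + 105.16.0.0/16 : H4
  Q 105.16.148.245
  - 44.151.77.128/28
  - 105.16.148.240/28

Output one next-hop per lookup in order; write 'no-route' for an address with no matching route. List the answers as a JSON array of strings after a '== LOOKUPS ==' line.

Process each operation:
  add 105.16.128.0/19 -> H4 at depth 19
  del 105.16.128.0/19 (clear depth 19)
  add 105.16.148.240/28 -> H1 at depth 28
  add 105.16.0.0/16 -> H0 at depth 16
  Q 105.16.148.240: descend 0110100100010000100101001111 ; hops seen [H0,H1] ; pick H1
  add 44.151.77.128/28 -> H1 at depth 28
  add 44.151.64.0/20 -> H1 at depth 20
  add 44.144.0.0/12 -> H4 at depth 12
  Q 44.144.141.140: descend 0010110010010 ; hops seen [H4] ; pick H4
  Q 44.144.5.216: descend 0010110010010 ; hops seen [H4] ; pick H4
  add 44.151.77.128/28 -> H1 at depth 28
  add 0.0.0.0/0 -> H3 at depth 0
  add 105.16.148.245/32 -> H2 at depth 32
  Q 44.151.71.29: descend 00101100100101110100 ; hops seen [H3,H4,H1] ; pick H1
  add 105.16.148.0/24 -> H4 at depth 24
  add 105.16.0.0/16 -> H4 at depth 16
  Q 105.16.148.245: descend 01101001000100001001010011110101 ; hops seen [H3,H4,H4,H1,H2] ; pick H2
  del 44.151.77.128/28 (clear depth 28)
  del 105.16.148.240/28 (clear depth 28)

== LOOKUPS ==
["H1","H4","H4","H1","H2"]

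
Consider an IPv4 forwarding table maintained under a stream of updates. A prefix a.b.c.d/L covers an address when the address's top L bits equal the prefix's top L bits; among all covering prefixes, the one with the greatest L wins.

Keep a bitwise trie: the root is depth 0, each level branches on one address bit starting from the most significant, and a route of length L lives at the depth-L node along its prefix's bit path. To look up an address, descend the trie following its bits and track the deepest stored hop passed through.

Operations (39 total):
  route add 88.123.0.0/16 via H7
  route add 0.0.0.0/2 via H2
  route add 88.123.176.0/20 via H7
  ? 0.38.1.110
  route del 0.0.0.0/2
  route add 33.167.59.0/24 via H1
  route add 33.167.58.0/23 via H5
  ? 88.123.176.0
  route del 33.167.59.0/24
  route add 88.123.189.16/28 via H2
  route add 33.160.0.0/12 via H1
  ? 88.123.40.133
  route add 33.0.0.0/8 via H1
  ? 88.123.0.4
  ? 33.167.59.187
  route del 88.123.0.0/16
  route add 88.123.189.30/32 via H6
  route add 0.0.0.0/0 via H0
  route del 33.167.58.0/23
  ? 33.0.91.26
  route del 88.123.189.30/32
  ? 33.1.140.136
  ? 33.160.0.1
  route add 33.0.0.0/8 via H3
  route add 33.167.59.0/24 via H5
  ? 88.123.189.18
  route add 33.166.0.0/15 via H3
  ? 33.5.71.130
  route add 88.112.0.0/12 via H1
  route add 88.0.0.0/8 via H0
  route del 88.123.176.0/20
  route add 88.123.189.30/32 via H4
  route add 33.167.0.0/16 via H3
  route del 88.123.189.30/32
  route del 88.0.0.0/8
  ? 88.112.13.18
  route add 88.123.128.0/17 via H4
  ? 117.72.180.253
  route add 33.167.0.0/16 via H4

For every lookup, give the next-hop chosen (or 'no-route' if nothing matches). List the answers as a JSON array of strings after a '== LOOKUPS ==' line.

Apply in order:
  add 88.123.0.0/16 -> H7 at depth 16
  add 0.0.0.0/2 -> H2 at depth 2
  add 88.123.176.0/20 -> H7 at depth 20
  Q 0.38.1.110: descend 00 ; hops seen [H2] ; pick H2
  - 0.0.0.0/2 clear@2
  add 33.167.59.0/24 -> H1 at depth 24
  add 33.167.58.0/23 -> H5 at depth 23
  Q 88.123.176.0: descend 01011000011110111011 ; hops seen [H7,H7] ; pick H7
  - 33.167.59.0/24 clear@24
  add 88.123.189.16/28 -> H2 at depth 28
  add 33.160.0.0/12 -> H1 at depth 12
  Q 88.123.40.133: descend 0101100001111011 ; hops seen [H7] ; pick H7
  add 33.0.0.0/8 -> H1 at depth 8
  Q 88.123.0.4: descend 0101100001111011 ; hops seen [H7] ; pick H7
  Q 33.167.59.187: descend 001000011010011100111011 ; hops seen [H1,H1,H5] ; pick H5
  - 88.123.0.0/16 clear@16
  add 88.123.189.30/32 -> H6 at depth 32
  add 0.0.0.0/0 -> H0 at depth 0
  - 33.167.58.0/23 clear@23
  Q 33.0.91.26: descend 00100001 ; hops seen [H0,H1] ; pick H1
  - 88.123.189.30/32 clear@32
  Q 33.1.140.136: descend 00100001 ; hops seen [H0,H1] ; pick H1
  Q 33.160.0.1: descend 0010000110100 ; hops seen [H0,H1,H1] ; pick H1
  add 33.0.0.0/8 -> H3 at depth 8
  add 33.167.59.0/24 -> H5 at depth 24
  Q 88.123.189.18: descend 0101100001111011101111010001 ; hops seen [H0,H7,H2] ; pick H2
  add 33.166.0.0/15 -> H3 at depth 15
  Q 33.5.71.130: descend 00100001 ; hops seen [H0,H3] ; pick H3
  add 88.112.0.0/12 -> H1 at depth 12
  add 88.0.0.0/8 -> H0 at depth 8
  - 88.123.176.0/20 clear@20
  add 88.123.189.30/32 -> H4 at depth 32
  add 33.167.0.0/16 -> H3 at depth 16
  - 88.123.189.30/32 clear@32
  - 88.0.0.0/8 clear@8
  Q 88.112.13.18: descend 010110000111 ; hops seen [H0,H1] ; pick H1
  add 88.123.128.0/17 -> H4 at depth 17
  Q 117.72.180.253: descend 01 ; hops seen [H0] ; pick H0
  add 33.167.0.0/16 -> H4 at depth 16

== LOOKUPS ==
["H2","H7","H7","H7","H5","H1","H1","H1","H2","H3","H1","H0"]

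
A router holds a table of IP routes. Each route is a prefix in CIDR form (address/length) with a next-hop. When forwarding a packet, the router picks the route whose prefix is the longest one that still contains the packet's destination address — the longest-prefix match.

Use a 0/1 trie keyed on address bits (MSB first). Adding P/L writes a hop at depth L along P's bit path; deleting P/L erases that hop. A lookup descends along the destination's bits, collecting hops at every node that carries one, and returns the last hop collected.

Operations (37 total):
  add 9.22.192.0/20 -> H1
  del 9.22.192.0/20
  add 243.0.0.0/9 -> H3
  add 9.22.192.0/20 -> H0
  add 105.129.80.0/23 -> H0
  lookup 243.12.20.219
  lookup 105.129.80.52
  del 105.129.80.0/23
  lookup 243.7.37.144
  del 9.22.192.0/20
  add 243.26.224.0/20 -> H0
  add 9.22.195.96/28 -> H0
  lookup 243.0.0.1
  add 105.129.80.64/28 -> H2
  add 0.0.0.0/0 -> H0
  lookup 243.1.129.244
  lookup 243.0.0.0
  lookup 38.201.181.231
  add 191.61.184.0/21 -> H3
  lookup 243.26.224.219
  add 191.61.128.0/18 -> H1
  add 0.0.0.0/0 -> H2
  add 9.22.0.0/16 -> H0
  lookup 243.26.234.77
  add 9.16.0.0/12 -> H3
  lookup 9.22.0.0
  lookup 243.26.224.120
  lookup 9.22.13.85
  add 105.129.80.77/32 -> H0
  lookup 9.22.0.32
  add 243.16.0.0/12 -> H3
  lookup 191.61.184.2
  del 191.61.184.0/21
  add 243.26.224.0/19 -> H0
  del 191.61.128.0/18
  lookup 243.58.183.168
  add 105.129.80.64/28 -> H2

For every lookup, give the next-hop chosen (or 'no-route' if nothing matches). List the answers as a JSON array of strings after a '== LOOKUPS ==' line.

Apply in order:
  add 9.22.192.0/20 -> H1 at depth 20
  - 9.22.192.0/20 clear@20
  add 243.0.0.0/9 -> H3 at depth 9
  add 9.22.192.0/20 -> H0 at depth 20
  add 105.129.80.0/23 -> H0 at depth 23
  ? 243.12.20.219  path d0:-→d1:-→d2:-→d3:-→d4:-→d5:-→d6:-→d7:-→d8:-→d9:H3  best=H3
  ? 105.129.80.52  path d0:-→d1:-→d2:-→d3:-→d4:-→d5:-→d6:-→d7:-→d8:-→d9:-→d10:-→d11:-→d12:-→d13:-→d14:-→d15:-→d16:-→d17:-→d18:-→d19:-→d20:-→d21:-→d22:-→d23:H0  best=H0
  - 105.129.80.0/23 clear@23
  ? 243.7.37.144  path d0:-→d1:-→d2:-→d3:-→d4:-→d5:-→d6:-→d7:-→d8:-→d9:H3  best=H3
  - 9.22.192.0/20 clear@20
  add 243.26.224.0/20 -> H0 at depth 20
  add 9.22.195.96/28 -> H0 at depth 28
  ? 243.0.0.1  path d0:-→d1:-→d2:-→d3:-→d4:-→d5:-→d6:-→d7:-→d8:-→d9:H3→d10:-→d11:-  best=H3
  add 105.129.80.64/28 -> H2 at depth 28
  add 0.0.0.0/0 -> H0 at depth 0
  ? 243.1.129.244  path d0:H0→d1:-→d2:-→d3:-→d4:-→d5:-→d6:-→d7:-→d8:-→d9:H3→d10:-→d11:-  best=H3
  ? 243.0.0.0  path d0:H0→d1:-→d2:-→d3:-→d4:-→d5:-→d6:-→d7:-→d8:-→d9:H3→d10:-→d11:-  best=H3
  ? 38.201.181.231  path d0:H0→d1:-→d2:-  best=H0
  add 191.61.184.0/21 -> H3 at depth 21
  ? 243.26.224.219  path d0:H0→d1:-→d2:-→d3:-→d4:-→d5:-→d6:-→d7:-→d8:-→d9:H3→d10:-→d11:-→d12:-→d13:-→d14:-→d15:-→d16:-→d17:-→d18:-→d19:-→d20:H0  best=H0
  add 191.61.128.0/18 -> H1 at depth 18
  add 0.0.0.0/0 -> H2 at depth 0
  add 9.22.0.0/16 -> H0 at depth 16
  ? 243.26.234.77  path d0:H2→d1:-→d2:-→d3:-→d4:-→d5:-→d6:-→d7:-→d8:-→d9:H3→d10:-→d11:-→d12:-→d13:-→d14:-→d15:-→d16:-→d17:-→d18:-→d19:-→d20:H0  best=H0
  add 9.16.0.0/12 -> H3 at depth 12
  ? 9.22.0.0  path d0:H2→d1:-→d2:-→d3:-→d4:-→d5:-→d6:-→d7:-→d8:-→d9:-→d10:-→d11:-→d12:H3→d13:-→d14:-→d15:-→d16:H0  best=H0
  ? 243.26.224.120  path d0:H2→d1:-→d2:-→d3:-→d4:-→d5:-→d6:-→d7:-→d8:-→d9:H3→d10:-→d11:-→d12:-→d13:-→d14:-→d15:-→d16:-→d17:-→d18:-→d19:-→d20:H0  best=H0
  ? 9.22.13.85  path d0:H2→d1:-→d2:-→d3:-→d4:-→d5:-→d6:-→d7:-→d8:-→d9:-→d10:-→d11:-→d12:H3→d13:-→d14:-→d15:-→d16:H0  best=H0
  add 105.129.80.77/32 -> H0 at depth 32
  ? 9.22.0.32  path d0:H2→d1:-→d2:-→d3:-→d4:-→d5:-→d6:-→d7:-→d8:-→d9:-→d10:-→d11:-→d12:H3→d13:-→d14:-→d15:-→d16:H0  best=H0
  add 243.16.0.0/12 -> H3 at depth 12
  ? 191.61.184.2  path d0:H2→d1:-→d2:-→d3:-→d4:-→d5:-→d6:-→d7:-→d8:-→d9:-→d10:-→d11:-→d12:-→d13:-→d14:-→d15:-→d16:-→d17:-→d18:H1→d19:-→d20:-→d21:H3  best=H3
  - 191.61.184.0/21 clear@21
  add 243.26.224.0/19 -> H0 at depth 19
  - 191.61.128.0/18 clear@18
  ? 243.58.183.168  path d0:H2→d1:-→d2:-→d3:-→d4:-→d5:-→d6:-→d7:-→d8:-→d9:H3→d10:-  best=H3
  add 105.129.80.64/28 -> H2 at depth 28

== LOOKUPS ==
["H3","H0","H3","H3","H3","H3","H0","H0","H0","H0","H0","H0","H0","H3","H3"]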